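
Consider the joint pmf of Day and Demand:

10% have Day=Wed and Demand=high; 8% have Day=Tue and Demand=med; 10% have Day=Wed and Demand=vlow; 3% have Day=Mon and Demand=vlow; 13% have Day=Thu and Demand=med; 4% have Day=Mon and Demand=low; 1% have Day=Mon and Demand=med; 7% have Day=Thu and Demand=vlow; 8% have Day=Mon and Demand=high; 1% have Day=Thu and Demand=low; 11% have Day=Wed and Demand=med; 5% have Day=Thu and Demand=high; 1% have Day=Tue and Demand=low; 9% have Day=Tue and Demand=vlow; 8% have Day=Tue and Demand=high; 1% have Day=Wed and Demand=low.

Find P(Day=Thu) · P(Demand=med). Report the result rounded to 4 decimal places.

0.0858

P(Day=Thu) = 0.07 + 0.01 + 0.13 + 0.05 = 0.26.
P(Demand=med) = 0.01 + 0.08 + 0.11 + 0.13 = 0.33.
Product: 0.26 × 0.33 = 0.0858.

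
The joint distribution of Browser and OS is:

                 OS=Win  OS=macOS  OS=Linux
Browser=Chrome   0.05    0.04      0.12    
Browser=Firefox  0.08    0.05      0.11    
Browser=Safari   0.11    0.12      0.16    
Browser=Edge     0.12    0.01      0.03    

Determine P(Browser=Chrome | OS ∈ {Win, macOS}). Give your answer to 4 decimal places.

P(OS=Win) = 0.05 + 0.08 + 0.11 + 0.12 = 0.36.
P(OS=macOS) = 0.04 + 0.05 + 0.12 + 0.01 = 0.22.
P(OS ∈ {Win, macOS}) = 0.36 + 0.22 = 0.58; P(Browser=Chrome, OS ∈ {Win, macOS}) = 0.05 + 0.04 = 0.09.
P(Browser=Chrome | OS ∈ {Win, macOS}) = 0.09/0.58 = 0.1552.

0.1552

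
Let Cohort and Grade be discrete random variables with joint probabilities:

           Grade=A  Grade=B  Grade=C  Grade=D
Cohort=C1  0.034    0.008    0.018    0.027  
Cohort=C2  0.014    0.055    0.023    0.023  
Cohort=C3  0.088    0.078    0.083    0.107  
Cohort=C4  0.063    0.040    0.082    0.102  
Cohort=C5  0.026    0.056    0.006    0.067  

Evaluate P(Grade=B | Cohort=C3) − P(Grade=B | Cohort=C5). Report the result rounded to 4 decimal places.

-0.1422

P(Cohort=C3) = 0.088 + 0.078 + 0.083 + 0.107 = 0.356; P(Grade=B | Cohort=C3) = 0.078/0.356 = 0.21910.
P(Cohort=C5) = 0.026 + 0.056 + 0.006 + 0.067 = 0.155; P(Grade=B | Cohort=C5) = 0.056/0.155 = 0.36129.
Difference = -0.1422.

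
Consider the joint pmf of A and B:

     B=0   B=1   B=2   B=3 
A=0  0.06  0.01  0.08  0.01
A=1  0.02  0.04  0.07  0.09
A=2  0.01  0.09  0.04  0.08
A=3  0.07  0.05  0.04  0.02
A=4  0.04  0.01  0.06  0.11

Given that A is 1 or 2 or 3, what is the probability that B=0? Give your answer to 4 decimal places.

0.1613

P(A=1) = 0.02 + 0.04 + 0.07 + 0.09 = 0.22.
P(A=2) = 0.01 + 0.09 + 0.04 + 0.08 = 0.22.
P(A=3) = 0.07 + 0.05 + 0.04 + 0.02 = 0.18.
P(A ∈ {1, 2, 3}) = 0.22 + 0.22 + 0.18 = 0.62; P(B=0, A ∈ {1, 2, 3}) = 0.02 + 0.01 + 0.07 = 0.10.
P(B=0 | A ∈ {1, 2, 3}) = 0.10/0.62 = 0.1613.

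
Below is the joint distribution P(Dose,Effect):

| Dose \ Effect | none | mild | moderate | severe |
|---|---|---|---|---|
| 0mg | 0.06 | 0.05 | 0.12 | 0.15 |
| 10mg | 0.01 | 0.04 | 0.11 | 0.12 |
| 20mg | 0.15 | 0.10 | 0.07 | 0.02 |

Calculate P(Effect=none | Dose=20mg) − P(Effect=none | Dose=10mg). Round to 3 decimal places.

0.405

P(Dose=20mg) = 0.15 + 0.10 + 0.07 + 0.02 = 0.34; P(Effect=none | Dose=20mg) = 0.15/0.34 = 0.4412.
P(Dose=10mg) = 0.01 + 0.04 + 0.11 + 0.12 = 0.28; P(Effect=none | Dose=10mg) = 0.01/0.28 = 0.0357.
Difference = 0.405.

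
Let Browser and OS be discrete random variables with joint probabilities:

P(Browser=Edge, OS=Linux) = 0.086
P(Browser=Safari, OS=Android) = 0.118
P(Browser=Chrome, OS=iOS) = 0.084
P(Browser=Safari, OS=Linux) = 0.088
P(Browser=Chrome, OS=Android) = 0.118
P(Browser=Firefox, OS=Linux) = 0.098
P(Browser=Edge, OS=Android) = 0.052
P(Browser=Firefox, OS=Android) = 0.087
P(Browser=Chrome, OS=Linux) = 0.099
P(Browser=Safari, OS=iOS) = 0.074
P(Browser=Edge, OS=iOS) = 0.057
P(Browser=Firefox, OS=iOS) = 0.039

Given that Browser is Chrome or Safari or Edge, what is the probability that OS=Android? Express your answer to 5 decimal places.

P(Browser=Chrome) = 0.099 + 0.084 + 0.118 = 0.301.
P(Browser=Safari) = 0.088 + 0.074 + 0.118 = 0.280.
P(Browser=Edge) = 0.086 + 0.057 + 0.052 = 0.195.
P(Browser ∈ {Chrome, Safari, Edge}) = 0.301 + 0.280 + 0.195 = 0.776; P(OS=Android, Browser ∈ {Chrome, Safari, Edge}) = 0.118 + 0.118 + 0.052 = 0.288.
P(OS=Android | Browser ∈ {Chrome, Safari, Edge}) = 0.288/0.776 = 0.37113.

0.37113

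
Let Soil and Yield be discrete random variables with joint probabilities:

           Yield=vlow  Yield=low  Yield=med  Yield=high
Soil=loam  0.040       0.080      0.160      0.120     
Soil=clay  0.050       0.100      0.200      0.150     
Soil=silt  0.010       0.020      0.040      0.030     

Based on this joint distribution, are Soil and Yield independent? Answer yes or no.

Every cell satisfies P(Soil,Yield) = P(Soil)·P(Yield). For instance P(Soil=loam) = 0.400, P(Yield=high) = 0.300, and 0.400×0.300 = 0.120 matches the joint entry. So Soil and Yield are independent.

yes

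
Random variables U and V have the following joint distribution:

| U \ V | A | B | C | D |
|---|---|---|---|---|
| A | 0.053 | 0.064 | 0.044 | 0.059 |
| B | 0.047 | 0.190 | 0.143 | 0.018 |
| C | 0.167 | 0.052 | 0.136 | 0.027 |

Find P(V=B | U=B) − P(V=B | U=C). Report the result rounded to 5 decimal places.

0.34126

P(U=B) = 0.047 + 0.190 + 0.143 + 0.018 = 0.398; P(V=B | U=B) = 0.190/0.398 = 0.477387.
P(U=C) = 0.167 + 0.052 + 0.136 + 0.027 = 0.382; P(V=B | U=C) = 0.052/0.382 = 0.136126.
Difference = 0.34126.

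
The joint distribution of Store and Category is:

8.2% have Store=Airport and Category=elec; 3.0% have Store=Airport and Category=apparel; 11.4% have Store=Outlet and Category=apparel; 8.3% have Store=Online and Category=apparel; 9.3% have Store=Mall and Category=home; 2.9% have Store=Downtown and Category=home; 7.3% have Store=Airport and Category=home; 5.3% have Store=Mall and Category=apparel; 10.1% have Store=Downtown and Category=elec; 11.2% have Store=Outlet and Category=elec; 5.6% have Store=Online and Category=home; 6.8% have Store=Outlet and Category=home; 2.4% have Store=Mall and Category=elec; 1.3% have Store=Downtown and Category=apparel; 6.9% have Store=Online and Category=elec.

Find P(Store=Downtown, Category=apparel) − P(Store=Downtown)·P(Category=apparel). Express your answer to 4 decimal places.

P(Store=Downtown) = 0.013 + 0.101 + 0.029 = 0.143.
P(Category=apparel) = 0.013 + 0.053 + 0.030 + 0.114 + 0.083 = 0.293.
P(Store=Downtown, Category=apparel) − P(Store=Downtown)P(Category=apparel) = 0.013 − 0.143×0.293 = -0.0289.

-0.0289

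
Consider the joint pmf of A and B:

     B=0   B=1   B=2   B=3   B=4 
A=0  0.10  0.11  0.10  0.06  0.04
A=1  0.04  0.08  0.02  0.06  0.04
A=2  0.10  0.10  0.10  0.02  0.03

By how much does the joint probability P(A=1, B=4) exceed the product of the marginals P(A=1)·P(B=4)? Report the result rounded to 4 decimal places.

P(A=1) = 0.04 + 0.08 + 0.02 + 0.06 + 0.04 = 0.24.
P(B=4) = 0.04 + 0.04 + 0.03 = 0.11.
P(A=1, B=4) − P(A=1)P(B=4) = 0.04 − 0.24×0.11 = 0.0136.

0.0136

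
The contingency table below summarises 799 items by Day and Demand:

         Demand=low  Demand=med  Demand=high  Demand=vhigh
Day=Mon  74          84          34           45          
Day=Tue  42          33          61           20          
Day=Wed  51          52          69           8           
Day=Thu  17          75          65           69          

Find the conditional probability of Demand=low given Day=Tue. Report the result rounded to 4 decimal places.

Total with Day=Tue: 42 + 33 + 61 + 20 = 156.
P(Demand=low | Day=Tue) = 42/156 = 0.2692.

0.2692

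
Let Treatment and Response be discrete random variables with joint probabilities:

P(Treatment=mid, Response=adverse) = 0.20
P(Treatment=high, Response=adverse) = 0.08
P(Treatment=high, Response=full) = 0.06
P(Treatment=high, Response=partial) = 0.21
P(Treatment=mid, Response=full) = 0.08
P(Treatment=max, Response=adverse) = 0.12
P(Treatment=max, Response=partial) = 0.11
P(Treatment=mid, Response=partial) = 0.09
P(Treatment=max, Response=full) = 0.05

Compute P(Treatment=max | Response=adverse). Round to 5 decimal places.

0.30000

P(Response=adverse) = 0.20 + 0.08 + 0.12 = 0.40.
P(Treatment=max | Response=adverse) = 0.12/0.40 = 0.30000.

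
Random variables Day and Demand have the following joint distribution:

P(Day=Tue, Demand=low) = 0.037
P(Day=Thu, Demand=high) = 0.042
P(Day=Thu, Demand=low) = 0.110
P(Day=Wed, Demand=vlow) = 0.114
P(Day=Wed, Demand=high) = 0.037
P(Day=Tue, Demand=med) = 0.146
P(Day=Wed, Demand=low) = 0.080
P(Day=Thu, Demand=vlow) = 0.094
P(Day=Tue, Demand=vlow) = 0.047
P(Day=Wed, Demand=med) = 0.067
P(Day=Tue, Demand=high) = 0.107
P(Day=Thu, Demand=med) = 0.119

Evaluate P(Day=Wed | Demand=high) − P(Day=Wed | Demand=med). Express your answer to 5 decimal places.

-0.00288

P(Demand=high) = 0.107 + 0.037 + 0.042 = 0.186; P(Day=Wed | Demand=high) = 0.037/0.186 = 0.198925.
P(Demand=med) = 0.146 + 0.067 + 0.119 = 0.332; P(Day=Wed | Demand=med) = 0.067/0.332 = 0.201807.
Difference = -0.00288.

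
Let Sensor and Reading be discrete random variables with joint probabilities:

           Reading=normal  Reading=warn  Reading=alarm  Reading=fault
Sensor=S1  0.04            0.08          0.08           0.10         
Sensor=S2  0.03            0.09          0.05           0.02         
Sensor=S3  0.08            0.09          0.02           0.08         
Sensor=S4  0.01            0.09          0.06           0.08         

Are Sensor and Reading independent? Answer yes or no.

P(Sensor=S3) = 0.27 and P(Reading=normal) = 0.16, so their product is 0.0432, but P(Sensor=S3, Reading=normal) = 0.08. Since these differ, Sensor and Reading are not independent.

no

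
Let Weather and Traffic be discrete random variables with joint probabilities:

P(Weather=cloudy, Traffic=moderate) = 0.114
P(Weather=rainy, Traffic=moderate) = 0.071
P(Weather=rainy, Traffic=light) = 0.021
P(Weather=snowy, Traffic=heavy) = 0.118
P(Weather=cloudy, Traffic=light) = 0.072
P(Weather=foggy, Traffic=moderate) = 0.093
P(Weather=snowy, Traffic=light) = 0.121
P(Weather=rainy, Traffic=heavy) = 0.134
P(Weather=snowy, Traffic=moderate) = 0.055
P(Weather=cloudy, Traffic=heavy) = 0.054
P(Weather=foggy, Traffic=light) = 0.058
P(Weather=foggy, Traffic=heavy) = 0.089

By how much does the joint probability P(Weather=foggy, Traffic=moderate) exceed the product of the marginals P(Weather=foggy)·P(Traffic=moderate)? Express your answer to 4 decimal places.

0.0131

P(Weather=foggy) = 0.058 + 0.093 + 0.089 = 0.240.
P(Traffic=moderate) = 0.114 + 0.071 + 0.055 + 0.093 = 0.333.
P(Weather=foggy, Traffic=moderate) − P(Weather=foggy)P(Traffic=moderate) = 0.093 − 0.240×0.333 = 0.0131.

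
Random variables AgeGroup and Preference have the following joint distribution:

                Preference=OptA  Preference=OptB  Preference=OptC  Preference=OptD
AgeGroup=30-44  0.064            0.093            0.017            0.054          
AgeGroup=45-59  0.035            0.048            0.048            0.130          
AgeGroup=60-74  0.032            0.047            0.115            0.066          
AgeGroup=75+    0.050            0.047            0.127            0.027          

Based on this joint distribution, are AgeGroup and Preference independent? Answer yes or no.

no

P(AgeGroup=45-59) = 0.261 and P(Preference=OptD) = 0.277, so their product is 0.07230, but P(AgeGroup=45-59, Preference=OptD) = 0.130. Since these differ, AgeGroup and Preference are not independent.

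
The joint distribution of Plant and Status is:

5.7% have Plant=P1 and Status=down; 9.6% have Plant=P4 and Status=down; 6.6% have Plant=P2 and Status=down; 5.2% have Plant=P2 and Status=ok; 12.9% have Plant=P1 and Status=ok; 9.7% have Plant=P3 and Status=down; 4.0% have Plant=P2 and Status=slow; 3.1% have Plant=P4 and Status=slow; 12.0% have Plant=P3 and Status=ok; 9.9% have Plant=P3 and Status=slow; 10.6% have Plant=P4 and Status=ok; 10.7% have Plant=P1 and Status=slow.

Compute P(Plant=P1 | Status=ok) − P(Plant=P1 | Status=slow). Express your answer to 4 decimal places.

P(Status=ok) = 0.129 + 0.052 + 0.120 + 0.106 = 0.407; P(Plant=P1 | Status=ok) = 0.129/0.407 = 0.31695.
P(Status=slow) = 0.107 + 0.040 + 0.099 + 0.031 = 0.277; P(Plant=P1 | Status=slow) = 0.107/0.277 = 0.38628.
Difference = -0.0693.

-0.0693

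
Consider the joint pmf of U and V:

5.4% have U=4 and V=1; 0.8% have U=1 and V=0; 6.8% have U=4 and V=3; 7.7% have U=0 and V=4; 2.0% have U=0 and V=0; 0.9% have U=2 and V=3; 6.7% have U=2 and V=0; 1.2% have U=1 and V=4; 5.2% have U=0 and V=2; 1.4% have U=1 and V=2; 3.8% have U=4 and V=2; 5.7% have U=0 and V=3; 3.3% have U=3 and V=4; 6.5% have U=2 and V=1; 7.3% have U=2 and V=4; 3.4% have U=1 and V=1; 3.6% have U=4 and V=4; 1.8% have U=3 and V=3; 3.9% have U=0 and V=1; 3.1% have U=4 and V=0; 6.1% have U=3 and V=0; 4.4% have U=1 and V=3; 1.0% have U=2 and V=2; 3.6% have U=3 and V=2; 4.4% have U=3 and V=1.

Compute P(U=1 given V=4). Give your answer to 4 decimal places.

0.0519

P(V=4) = 0.077 + 0.012 + 0.073 + 0.033 + 0.036 = 0.231.
P(U=1 | V=4) = 0.012/0.231 = 0.0519.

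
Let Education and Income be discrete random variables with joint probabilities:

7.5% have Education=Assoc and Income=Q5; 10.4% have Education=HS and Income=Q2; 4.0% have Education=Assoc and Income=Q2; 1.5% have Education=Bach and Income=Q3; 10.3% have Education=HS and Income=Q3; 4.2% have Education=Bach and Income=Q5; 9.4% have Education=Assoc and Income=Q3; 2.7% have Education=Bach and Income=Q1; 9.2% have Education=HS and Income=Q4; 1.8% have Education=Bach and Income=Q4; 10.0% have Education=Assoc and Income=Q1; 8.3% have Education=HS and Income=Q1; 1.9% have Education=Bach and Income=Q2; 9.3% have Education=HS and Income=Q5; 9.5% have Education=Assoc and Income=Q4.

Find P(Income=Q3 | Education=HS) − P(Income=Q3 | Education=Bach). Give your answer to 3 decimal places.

0.093

P(Education=HS) = 0.083 + 0.104 + 0.103 + 0.092 + 0.093 = 0.475; P(Income=Q3 | Education=HS) = 0.103/0.475 = 0.2168.
P(Education=Bach) = 0.027 + 0.019 + 0.015 + 0.018 + 0.042 = 0.121; P(Income=Q3 | Education=Bach) = 0.015/0.121 = 0.1240.
Difference = 0.093.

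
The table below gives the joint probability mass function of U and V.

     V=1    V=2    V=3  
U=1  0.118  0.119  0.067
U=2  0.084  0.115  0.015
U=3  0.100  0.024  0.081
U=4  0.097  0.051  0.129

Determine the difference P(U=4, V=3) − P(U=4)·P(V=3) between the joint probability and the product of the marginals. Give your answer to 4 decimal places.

P(U=4) = 0.097 + 0.051 + 0.129 = 0.277.
P(V=3) = 0.067 + 0.015 + 0.081 + 0.129 = 0.292.
P(U=4, V=3) − P(U=4)P(V=3) = 0.129 − 0.277×0.292 = 0.0481.

0.0481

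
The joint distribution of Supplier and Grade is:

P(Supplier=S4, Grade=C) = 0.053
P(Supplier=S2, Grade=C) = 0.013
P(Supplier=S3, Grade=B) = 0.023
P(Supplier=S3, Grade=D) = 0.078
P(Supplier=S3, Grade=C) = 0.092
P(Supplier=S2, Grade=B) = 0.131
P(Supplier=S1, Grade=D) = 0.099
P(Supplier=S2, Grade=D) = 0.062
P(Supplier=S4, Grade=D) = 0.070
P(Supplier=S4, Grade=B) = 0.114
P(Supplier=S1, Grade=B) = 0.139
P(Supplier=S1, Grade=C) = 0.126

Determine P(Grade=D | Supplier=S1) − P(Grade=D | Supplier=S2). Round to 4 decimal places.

-0.0290

P(Supplier=S1) = 0.139 + 0.126 + 0.099 = 0.364; P(Grade=D | Supplier=S1) = 0.099/0.364 = 0.27198.
P(Supplier=S2) = 0.131 + 0.013 + 0.062 = 0.206; P(Grade=D | Supplier=S2) = 0.062/0.206 = 0.30097.
Difference = -0.0290.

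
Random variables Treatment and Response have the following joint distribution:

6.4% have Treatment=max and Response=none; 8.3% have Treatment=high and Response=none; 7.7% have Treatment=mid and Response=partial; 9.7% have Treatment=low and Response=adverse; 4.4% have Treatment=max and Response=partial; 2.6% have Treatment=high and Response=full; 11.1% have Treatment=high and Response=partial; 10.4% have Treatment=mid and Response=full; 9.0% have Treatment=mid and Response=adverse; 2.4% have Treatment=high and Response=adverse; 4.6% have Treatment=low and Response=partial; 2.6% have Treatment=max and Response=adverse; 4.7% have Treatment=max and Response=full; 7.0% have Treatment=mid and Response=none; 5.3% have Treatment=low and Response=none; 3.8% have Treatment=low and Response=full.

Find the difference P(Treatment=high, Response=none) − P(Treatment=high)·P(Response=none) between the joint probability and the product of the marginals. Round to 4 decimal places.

P(Treatment=high) = 0.083 + 0.111 + 0.026 + 0.024 = 0.244.
P(Response=none) = 0.053 + 0.070 + 0.083 + 0.064 = 0.270.
P(Treatment=high, Response=none) − P(Treatment=high)P(Response=none) = 0.083 − 0.244×0.270 = 0.0171.

0.0171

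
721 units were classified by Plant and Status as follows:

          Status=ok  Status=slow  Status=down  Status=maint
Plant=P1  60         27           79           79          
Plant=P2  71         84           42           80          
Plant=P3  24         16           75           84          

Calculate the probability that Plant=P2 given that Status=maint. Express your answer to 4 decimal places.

Total with Status=maint: 79 + 80 + 84 = 243.
P(Plant=P2 | Status=maint) = 80/243 = 0.3292.

0.3292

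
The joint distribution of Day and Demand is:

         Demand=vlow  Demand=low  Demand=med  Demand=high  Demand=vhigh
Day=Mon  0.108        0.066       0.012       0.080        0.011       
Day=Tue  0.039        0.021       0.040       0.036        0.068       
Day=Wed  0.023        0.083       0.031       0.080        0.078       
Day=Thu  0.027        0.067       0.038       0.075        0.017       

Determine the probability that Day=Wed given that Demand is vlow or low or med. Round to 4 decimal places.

0.2468

P(Demand=vlow) = 0.108 + 0.039 + 0.023 + 0.027 = 0.197.
P(Demand=low) = 0.066 + 0.021 + 0.083 + 0.067 = 0.237.
P(Demand=med) = 0.012 + 0.040 + 0.031 + 0.038 = 0.121.
P(Demand ∈ {vlow, low, med}) = 0.197 + 0.237 + 0.121 = 0.555; P(Day=Wed, Demand ∈ {vlow, low, med}) = 0.023 + 0.083 + 0.031 = 0.137.
P(Day=Wed | Demand ∈ {vlow, low, med}) = 0.137/0.555 = 0.2468.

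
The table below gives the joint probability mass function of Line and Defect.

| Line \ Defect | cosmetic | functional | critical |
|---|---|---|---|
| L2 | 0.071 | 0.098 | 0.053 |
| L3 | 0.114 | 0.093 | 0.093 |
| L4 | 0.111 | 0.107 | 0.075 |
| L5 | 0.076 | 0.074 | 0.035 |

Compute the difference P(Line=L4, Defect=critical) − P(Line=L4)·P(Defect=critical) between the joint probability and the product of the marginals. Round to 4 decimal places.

-0.0000

P(Line=L4) = 0.111 + 0.107 + 0.075 = 0.293.
P(Defect=critical) = 0.053 + 0.093 + 0.075 + 0.035 = 0.256.
P(Line=L4, Defect=critical) − P(Line=L4)P(Defect=critical) = 0.075 − 0.293×0.256 = -0.0000.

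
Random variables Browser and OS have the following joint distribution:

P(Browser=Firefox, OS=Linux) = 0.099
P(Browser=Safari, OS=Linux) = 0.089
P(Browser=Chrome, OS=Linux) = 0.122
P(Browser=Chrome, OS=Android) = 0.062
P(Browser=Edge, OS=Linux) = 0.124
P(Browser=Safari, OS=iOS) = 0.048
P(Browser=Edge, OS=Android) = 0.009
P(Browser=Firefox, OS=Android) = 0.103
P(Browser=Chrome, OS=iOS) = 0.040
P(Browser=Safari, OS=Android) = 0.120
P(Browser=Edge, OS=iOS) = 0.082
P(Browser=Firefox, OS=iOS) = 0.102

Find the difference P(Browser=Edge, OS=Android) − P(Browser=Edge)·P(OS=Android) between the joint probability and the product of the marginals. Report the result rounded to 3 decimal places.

-0.054

P(Browser=Edge) = 0.124 + 0.082 + 0.009 = 0.215.
P(OS=Android) = 0.062 + 0.103 + 0.120 + 0.009 = 0.294.
P(Browser=Edge, OS=Android) − P(Browser=Edge)P(OS=Android) = 0.009 − 0.215×0.294 = -0.054.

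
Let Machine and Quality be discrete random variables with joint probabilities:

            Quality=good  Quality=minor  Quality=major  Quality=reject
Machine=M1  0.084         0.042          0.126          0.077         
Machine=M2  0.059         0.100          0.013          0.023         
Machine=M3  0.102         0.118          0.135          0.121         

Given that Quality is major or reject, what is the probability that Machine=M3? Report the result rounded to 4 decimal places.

0.5172

P(Quality=major) = 0.126 + 0.013 + 0.135 = 0.274.
P(Quality=reject) = 0.077 + 0.023 + 0.121 = 0.221.
P(Quality ∈ {major, reject}) = 0.274 + 0.221 = 0.495; P(Machine=M3, Quality ∈ {major, reject}) = 0.135 + 0.121 = 0.256.
P(Machine=M3 | Quality ∈ {major, reject}) = 0.256/0.495 = 0.5172.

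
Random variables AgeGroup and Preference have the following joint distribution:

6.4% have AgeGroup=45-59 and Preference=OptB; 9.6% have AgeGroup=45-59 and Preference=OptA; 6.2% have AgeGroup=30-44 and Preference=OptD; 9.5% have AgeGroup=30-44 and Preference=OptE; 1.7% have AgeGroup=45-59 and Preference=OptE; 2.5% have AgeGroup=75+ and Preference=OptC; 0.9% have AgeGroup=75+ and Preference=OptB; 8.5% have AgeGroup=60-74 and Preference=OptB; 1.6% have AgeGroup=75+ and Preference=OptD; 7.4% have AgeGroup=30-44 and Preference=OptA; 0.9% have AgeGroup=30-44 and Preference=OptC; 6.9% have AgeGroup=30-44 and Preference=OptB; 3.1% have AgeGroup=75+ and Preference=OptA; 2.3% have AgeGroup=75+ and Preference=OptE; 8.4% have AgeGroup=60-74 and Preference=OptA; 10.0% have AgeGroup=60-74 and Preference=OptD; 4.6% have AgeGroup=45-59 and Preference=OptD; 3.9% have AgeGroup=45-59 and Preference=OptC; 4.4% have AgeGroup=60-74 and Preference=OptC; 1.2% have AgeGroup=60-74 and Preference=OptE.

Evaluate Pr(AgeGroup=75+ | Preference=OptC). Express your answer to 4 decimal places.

P(Preference=OptC) = 0.009 + 0.039 + 0.044 + 0.025 = 0.117.
P(AgeGroup=75+ | Preference=OptC) = 0.025/0.117 = 0.2137.

0.2137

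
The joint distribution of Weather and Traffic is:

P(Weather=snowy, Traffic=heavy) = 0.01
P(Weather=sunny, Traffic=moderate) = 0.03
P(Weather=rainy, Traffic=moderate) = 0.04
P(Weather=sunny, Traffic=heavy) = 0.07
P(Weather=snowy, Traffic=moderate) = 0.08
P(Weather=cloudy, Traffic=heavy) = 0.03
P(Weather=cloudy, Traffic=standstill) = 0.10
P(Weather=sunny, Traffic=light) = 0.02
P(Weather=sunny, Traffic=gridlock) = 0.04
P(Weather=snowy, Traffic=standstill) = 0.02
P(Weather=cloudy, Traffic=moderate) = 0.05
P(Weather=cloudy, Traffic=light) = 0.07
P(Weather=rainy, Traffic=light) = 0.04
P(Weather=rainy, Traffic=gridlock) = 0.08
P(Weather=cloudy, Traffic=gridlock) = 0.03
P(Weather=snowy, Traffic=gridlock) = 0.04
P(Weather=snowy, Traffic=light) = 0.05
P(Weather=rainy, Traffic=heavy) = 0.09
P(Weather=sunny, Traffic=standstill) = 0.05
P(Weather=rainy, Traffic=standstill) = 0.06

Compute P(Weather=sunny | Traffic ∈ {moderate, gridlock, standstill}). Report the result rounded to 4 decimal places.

P(Traffic=moderate) = 0.03 + 0.05 + 0.04 + 0.08 = 0.20.
P(Traffic=gridlock) = 0.04 + 0.03 + 0.08 + 0.04 = 0.19.
P(Traffic=standstill) = 0.05 + 0.10 + 0.06 + 0.02 = 0.23.
P(Traffic ∈ {moderate, gridlock, standstill}) = 0.20 + 0.19 + 0.23 = 0.62; P(Weather=sunny, Traffic ∈ {moderate, gridlock, standstill}) = 0.03 + 0.04 + 0.05 = 0.12.
P(Weather=sunny | Traffic ∈ {moderate, gridlock, standstill}) = 0.12/0.62 = 0.1935.

0.1935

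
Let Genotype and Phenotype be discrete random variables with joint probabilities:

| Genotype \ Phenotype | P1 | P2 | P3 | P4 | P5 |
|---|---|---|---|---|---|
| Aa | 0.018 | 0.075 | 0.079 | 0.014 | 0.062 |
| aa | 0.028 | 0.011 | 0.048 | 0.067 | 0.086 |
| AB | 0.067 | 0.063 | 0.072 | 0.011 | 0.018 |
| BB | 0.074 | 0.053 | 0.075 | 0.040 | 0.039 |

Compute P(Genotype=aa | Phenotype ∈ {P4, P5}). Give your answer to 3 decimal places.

0.454

P(Phenotype=P4) = 0.014 + 0.067 + 0.011 + 0.040 = 0.132.
P(Phenotype=P5) = 0.062 + 0.086 + 0.018 + 0.039 = 0.205.
P(Phenotype ∈ {P4, P5}) = 0.132 + 0.205 = 0.337; P(Genotype=aa, Phenotype ∈ {P4, P5}) = 0.067 + 0.086 = 0.153.
P(Genotype=aa | Phenotype ∈ {P4, P5}) = 0.153/0.337 = 0.454.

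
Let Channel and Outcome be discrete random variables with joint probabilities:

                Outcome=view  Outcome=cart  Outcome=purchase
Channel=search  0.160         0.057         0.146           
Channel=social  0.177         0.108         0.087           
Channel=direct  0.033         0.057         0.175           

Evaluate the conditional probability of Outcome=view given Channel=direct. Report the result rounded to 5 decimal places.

P(Channel=direct) = 0.033 + 0.057 + 0.175 = 0.265.
P(Outcome=view | Channel=direct) = 0.033/0.265 = 0.12453.

0.12453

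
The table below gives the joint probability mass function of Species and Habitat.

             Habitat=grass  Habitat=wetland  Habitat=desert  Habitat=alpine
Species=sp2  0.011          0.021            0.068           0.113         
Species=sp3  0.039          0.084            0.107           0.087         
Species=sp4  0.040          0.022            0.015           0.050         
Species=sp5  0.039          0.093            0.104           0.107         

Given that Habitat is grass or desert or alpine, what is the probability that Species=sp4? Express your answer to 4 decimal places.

P(Habitat=grass) = 0.011 + 0.039 + 0.040 + 0.039 = 0.129.
P(Habitat=desert) = 0.068 + 0.107 + 0.015 + 0.104 = 0.294.
P(Habitat=alpine) = 0.113 + 0.087 + 0.050 + 0.107 = 0.357.
P(Habitat ∈ {grass, desert, alpine}) = 0.129 + 0.294 + 0.357 = 0.780; P(Species=sp4, Habitat ∈ {grass, desert, alpine}) = 0.040 + 0.015 + 0.050 = 0.105.
P(Species=sp4 | Habitat ∈ {grass, desert, alpine}) = 0.105/0.780 = 0.1346.

0.1346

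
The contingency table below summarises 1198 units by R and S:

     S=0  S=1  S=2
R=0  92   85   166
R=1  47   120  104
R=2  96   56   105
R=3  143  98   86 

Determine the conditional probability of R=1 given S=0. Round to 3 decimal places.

Total with S=0: 92 + 47 + 96 + 143 = 378.
P(R=1 | S=0) = 47/378 = 0.124.

0.124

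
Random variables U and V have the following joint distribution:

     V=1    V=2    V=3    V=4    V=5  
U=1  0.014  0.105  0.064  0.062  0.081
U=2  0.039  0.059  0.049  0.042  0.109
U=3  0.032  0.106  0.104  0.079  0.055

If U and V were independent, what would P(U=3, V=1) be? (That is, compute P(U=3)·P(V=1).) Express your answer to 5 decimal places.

P(U=3) = 0.032 + 0.106 + 0.104 + 0.079 + 0.055 = 0.376.
P(V=1) = 0.014 + 0.039 + 0.032 = 0.085.
Product: 0.376 × 0.085 = 0.03196.

0.03196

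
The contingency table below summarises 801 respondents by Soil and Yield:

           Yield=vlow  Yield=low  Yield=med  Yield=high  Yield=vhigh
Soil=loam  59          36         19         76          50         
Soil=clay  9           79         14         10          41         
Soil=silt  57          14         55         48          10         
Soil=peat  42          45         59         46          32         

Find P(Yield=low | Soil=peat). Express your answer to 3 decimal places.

Total with Soil=peat: 42 + 45 + 59 + 46 + 32 = 224.
P(Yield=low | Soil=peat) = 45/224 = 0.201.

0.201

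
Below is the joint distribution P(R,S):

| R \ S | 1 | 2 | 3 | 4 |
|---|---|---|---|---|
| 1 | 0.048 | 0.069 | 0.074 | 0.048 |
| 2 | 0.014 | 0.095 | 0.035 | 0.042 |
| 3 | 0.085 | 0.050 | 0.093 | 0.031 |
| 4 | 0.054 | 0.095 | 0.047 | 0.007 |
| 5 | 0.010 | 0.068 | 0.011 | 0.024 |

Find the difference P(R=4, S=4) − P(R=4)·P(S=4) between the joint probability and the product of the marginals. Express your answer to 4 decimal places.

P(R=4) = 0.054 + 0.095 + 0.047 + 0.007 = 0.203.
P(S=4) = 0.048 + 0.042 + 0.031 + 0.007 + 0.024 = 0.152.
P(R=4, S=4) − P(R=4)P(S=4) = 0.007 − 0.203×0.152 = -0.0239.

-0.0239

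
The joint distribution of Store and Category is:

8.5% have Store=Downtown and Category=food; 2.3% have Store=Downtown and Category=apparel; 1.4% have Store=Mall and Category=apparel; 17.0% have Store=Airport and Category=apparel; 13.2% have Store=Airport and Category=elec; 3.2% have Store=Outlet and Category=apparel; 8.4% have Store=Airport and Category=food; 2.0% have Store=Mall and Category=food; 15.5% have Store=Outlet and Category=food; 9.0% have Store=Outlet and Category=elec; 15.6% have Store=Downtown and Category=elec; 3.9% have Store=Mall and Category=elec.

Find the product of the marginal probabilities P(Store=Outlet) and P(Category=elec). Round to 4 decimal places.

P(Store=Outlet) = 0.155 + 0.032 + 0.090 = 0.277.
P(Category=elec) = 0.156 + 0.039 + 0.132 + 0.090 = 0.417.
Product: 0.277 × 0.417 = 0.1155.

0.1155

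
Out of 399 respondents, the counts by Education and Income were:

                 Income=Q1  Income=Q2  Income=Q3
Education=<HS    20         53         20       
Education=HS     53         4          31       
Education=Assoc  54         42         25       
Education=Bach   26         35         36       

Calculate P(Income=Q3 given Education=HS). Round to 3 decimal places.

0.352

Total with Education=HS: 53 + 4 + 31 = 88.
P(Income=Q3 | Education=HS) = 31/88 = 0.352.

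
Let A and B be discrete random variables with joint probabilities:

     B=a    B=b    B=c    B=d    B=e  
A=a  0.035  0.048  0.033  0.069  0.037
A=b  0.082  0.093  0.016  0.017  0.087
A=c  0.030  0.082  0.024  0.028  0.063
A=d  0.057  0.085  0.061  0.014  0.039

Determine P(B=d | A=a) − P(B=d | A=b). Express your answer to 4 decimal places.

0.2532

P(A=a) = 0.035 + 0.048 + 0.033 + 0.069 + 0.037 = 0.222; P(B=d | A=a) = 0.069/0.222 = 0.31081.
P(A=b) = 0.082 + 0.093 + 0.016 + 0.017 + 0.087 = 0.295; P(B=d | A=b) = 0.017/0.295 = 0.05763.
Difference = 0.2532.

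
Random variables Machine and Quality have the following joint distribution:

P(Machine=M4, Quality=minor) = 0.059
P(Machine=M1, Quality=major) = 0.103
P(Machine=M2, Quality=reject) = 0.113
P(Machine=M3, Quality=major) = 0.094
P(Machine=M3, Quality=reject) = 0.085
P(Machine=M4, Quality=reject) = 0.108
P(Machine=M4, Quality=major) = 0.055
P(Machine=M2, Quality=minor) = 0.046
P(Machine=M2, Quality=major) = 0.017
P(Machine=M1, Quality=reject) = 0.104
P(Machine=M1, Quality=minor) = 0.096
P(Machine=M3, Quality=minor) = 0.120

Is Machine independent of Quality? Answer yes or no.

no

P(Machine=M2) = 0.176 and P(Quality=reject) = 0.410, so their product is 0.07216, but P(Machine=M2, Quality=reject) = 0.113. Since these differ, Machine and Quality are not independent.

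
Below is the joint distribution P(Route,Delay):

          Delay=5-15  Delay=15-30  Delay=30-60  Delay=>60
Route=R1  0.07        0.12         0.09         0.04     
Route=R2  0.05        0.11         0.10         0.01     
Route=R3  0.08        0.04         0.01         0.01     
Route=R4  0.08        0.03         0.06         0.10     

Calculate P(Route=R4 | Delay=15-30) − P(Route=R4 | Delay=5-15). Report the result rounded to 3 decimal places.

-0.186

P(Delay=15-30) = 0.12 + 0.11 + 0.04 + 0.03 = 0.30; P(Route=R4 | Delay=15-30) = 0.03/0.30 = 0.1000.
P(Delay=5-15) = 0.07 + 0.05 + 0.08 + 0.08 = 0.28; P(Route=R4 | Delay=5-15) = 0.08/0.28 = 0.2857.
Difference = -0.186.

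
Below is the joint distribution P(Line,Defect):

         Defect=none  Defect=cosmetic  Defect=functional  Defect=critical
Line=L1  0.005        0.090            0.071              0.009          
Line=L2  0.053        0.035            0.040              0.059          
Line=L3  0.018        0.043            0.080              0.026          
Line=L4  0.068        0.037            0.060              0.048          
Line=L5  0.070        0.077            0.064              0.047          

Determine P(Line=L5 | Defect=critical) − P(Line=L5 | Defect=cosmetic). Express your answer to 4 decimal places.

P(Defect=critical) = 0.009 + 0.059 + 0.026 + 0.048 + 0.047 = 0.189; P(Line=L5 | Defect=critical) = 0.047/0.189 = 0.24868.
P(Defect=cosmetic) = 0.090 + 0.035 + 0.043 + 0.037 + 0.077 = 0.282; P(Line=L5 | Defect=cosmetic) = 0.077/0.282 = 0.27305.
Difference = -0.0244.

-0.0244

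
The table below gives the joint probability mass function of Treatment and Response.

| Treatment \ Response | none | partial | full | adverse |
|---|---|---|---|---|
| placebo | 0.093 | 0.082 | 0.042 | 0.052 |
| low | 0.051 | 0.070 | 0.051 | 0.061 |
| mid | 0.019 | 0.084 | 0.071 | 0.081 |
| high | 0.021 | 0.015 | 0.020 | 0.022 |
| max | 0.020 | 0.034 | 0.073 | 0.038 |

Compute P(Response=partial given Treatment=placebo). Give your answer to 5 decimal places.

P(Treatment=placebo) = 0.093 + 0.082 + 0.042 + 0.052 = 0.269.
P(Response=partial | Treatment=placebo) = 0.082/0.269 = 0.30483.

0.30483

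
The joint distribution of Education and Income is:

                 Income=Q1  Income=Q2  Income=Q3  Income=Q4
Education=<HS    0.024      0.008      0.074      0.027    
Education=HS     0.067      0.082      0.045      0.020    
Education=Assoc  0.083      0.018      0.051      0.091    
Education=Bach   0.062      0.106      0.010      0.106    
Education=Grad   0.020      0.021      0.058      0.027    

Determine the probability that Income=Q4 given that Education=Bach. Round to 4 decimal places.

0.3732

P(Education=Bach) = 0.062 + 0.106 + 0.010 + 0.106 = 0.284.
P(Income=Q4 | Education=Bach) = 0.106/0.284 = 0.3732.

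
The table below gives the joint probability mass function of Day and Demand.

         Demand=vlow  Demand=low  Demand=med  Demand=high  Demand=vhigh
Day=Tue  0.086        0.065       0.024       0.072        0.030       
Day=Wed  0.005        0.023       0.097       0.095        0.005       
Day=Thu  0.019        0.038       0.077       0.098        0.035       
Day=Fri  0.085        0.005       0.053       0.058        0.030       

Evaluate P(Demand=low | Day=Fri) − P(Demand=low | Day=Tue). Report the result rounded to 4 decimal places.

-0.2130

P(Day=Fri) = 0.085 + 0.005 + 0.053 + 0.058 + 0.030 = 0.231; P(Demand=low | Day=Fri) = 0.005/0.231 = 0.02165.
P(Day=Tue) = 0.086 + 0.065 + 0.024 + 0.072 + 0.030 = 0.277; P(Demand=low | Day=Tue) = 0.065/0.277 = 0.23466.
Difference = -0.2130.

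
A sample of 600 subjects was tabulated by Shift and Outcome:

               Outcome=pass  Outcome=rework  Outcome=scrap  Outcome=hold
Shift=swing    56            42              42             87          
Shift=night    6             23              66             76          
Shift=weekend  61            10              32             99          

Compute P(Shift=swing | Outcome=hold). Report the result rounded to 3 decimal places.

0.332

Total with Outcome=hold: 87 + 76 + 99 = 262.
P(Shift=swing | Outcome=hold) = 87/262 = 0.332.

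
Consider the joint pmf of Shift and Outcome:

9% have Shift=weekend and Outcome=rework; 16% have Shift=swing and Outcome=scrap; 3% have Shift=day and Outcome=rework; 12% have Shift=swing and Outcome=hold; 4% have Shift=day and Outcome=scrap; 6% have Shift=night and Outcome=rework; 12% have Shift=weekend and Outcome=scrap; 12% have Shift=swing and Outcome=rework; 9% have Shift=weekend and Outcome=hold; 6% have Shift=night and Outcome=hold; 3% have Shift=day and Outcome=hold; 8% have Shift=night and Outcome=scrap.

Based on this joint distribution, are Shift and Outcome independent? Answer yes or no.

yes

Every cell satisfies P(Shift,Outcome) = P(Shift)·P(Outcome). For instance P(Shift=weekend) = 0.30, P(Outcome=hold) = 0.30, and 0.30×0.30 = 0.09 matches the joint entry. So Shift and Outcome are independent.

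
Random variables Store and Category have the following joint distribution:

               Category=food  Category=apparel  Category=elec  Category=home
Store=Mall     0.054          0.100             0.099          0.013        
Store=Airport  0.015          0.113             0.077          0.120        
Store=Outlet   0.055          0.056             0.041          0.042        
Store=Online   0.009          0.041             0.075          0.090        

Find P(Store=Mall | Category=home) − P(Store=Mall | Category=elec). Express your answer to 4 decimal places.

P(Category=home) = 0.013 + 0.120 + 0.042 + 0.090 = 0.265; P(Store=Mall | Category=home) = 0.013/0.265 = 0.04906.
P(Category=elec) = 0.099 + 0.077 + 0.041 + 0.075 = 0.292; P(Store=Mall | Category=elec) = 0.099/0.292 = 0.33904.
Difference = -0.2900.

-0.2900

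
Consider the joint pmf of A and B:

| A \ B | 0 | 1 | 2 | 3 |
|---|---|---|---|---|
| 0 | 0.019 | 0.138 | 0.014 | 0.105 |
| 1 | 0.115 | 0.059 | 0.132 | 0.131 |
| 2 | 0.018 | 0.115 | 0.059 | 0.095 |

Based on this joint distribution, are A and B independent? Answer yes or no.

P(A=1) = 0.437 and P(B=1) = 0.312, so their product is 0.13634, but P(A=1, B=1) = 0.059. Since these differ, A and B are not independent.

no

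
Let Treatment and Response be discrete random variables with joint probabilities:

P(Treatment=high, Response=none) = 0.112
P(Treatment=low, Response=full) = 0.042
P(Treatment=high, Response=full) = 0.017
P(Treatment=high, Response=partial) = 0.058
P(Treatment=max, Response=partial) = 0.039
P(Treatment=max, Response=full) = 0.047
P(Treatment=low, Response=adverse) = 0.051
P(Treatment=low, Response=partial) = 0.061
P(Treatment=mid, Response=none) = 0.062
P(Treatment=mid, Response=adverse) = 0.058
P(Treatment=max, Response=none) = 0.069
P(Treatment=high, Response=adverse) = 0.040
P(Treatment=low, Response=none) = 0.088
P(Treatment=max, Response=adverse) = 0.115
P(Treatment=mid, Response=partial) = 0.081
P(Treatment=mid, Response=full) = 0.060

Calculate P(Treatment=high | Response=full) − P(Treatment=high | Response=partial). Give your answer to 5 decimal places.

-0.14027

P(Response=full) = 0.042 + 0.060 + 0.017 + 0.047 = 0.166; P(Treatment=high | Response=full) = 0.017/0.166 = 0.102410.
P(Response=partial) = 0.061 + 0.081 + 0.058 + 0.039 = 0.239; P(Treatment=high | Response=partial) = 0.058/0.239 = 0.242678.
Difference = -0.14027.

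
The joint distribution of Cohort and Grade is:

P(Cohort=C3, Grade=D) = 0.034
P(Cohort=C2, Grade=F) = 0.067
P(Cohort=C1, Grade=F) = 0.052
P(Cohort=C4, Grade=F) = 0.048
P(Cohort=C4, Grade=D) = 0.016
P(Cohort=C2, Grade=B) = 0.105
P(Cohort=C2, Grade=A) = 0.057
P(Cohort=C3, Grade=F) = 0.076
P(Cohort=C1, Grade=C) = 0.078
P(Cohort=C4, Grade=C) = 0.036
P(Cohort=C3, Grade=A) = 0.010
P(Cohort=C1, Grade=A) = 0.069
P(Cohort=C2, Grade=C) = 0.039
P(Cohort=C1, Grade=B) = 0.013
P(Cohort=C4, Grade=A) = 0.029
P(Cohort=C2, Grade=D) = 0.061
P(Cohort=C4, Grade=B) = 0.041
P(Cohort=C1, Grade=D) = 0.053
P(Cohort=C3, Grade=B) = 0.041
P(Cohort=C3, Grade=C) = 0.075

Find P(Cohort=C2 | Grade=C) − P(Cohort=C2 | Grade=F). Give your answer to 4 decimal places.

P(Grade=C) = 0.078 + 0.039 + 0.075 + 0.036 = 0.228; P(Cohort=C2 | Grade=C) = 0.039/0.228 = 0.17105.
P(Grade=F) = 0.052 + 0.067 + 0.076 + 0.048 = 0.243; P(Cohort=C2 | Grade=F) = 0.067/0.243 = 0.27572.
Difference = -0.1047.

-0.1047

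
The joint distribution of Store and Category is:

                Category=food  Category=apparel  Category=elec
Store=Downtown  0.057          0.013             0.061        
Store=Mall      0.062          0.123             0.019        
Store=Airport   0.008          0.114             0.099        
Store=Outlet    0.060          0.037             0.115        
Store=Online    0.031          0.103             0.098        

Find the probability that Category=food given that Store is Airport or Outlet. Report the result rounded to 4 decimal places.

0.1570

P(Store=Airport) = 0.008 + 0.114 + 0.099 = 0.221.
P(Store=Outlet) = 0.060 + 0.037 + 0.115 = 0.212.
P(Store ∈ {Airport, Outlet}) = 0.221 + 0.212 = 0.433; P(Category=food, Store ∈ {Airport, Outlet}) = 0.008 + 0.060 = 0.068.
P(Category=food | Store ∈ {Airport, Outlet}) = 0.068/0.433 = 0.1570.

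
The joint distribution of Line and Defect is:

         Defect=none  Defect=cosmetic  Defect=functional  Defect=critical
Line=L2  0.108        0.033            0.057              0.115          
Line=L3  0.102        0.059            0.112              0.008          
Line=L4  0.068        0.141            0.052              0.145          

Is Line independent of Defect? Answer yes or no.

no

P(Line=L3) = 0.281 and P(Defect=critical) = 0.268, so their product is 0.07531, but P(Line=L3, Defect=critical) = 0.008. Since these differ, Line and Defect are not independent.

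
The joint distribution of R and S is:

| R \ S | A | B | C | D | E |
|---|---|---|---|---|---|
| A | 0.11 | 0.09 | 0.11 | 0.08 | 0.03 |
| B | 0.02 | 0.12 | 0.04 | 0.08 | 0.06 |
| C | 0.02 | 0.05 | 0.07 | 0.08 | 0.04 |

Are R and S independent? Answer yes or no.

no

P(R=A) = 0.42 and P(S=A) = 0.15, so their product is 0.0630, but P(R=A, S=A) = 0.11. Since these differ, R and S are not independent.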